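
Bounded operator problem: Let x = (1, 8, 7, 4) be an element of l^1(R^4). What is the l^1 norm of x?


The l^1 norm equals the sum of absolute values of all components.
||x||_1 = 1 + 8 + 7 + 4
= 20

20.0000


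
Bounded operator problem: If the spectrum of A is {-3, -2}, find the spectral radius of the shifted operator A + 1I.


Spectrum of A + 1I = {-2, -1}
Spectral radius = max |lambda| over the shifted spectrum
= max(2, 1) = 2

2


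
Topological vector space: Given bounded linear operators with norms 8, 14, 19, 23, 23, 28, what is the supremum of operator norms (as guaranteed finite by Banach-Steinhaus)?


By the Uniform Boundedness Principle, the supremum of norms is finite.
sup_k ||T_k|| = max(8, 14, 19, 23, 23, 28) = 28

28


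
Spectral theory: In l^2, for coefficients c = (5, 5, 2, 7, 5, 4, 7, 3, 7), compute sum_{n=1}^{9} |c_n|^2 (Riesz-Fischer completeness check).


sum |c_n|^2 = 5^2 + 5^2 + 2^2 + 7^2 + 5^2 + 4^2 + 7^2 + 3^2 + 7^2
= 25 + 25 + 4 + 49 + 25 + 16 + 49 + 9 + 49
= 251

251


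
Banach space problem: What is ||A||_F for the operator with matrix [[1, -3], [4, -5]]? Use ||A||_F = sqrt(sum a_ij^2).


||A||_F^2 = sum a_ij^2
= 1^2 + (-3)^2 + 4^2 + (-5)^2
= 1 + 9 + 16 + 25 = 51
||A||_F = sqrt(51) = 7.1414

7.1414


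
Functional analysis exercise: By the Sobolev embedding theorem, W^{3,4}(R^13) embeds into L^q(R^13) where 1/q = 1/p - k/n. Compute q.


Using the Sobolev embedding formula: 1/q = 1/p - k/n
1/q = 1/4 - 3/13 = 1/52
q = 1/(1/52) = 52

52.0000


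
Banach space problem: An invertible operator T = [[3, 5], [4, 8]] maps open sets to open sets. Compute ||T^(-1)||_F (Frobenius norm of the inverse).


det(T) = 3*8 - 5*4 = 4
T^(-1) = (1/4) * [[8, -5], [-4, 3]] = [[2.0000, -1.2500], [-1.0000, 0.7500]]
||T^(-1)||_F^2 = 2.0000^2 + (-1.2500)^2 + (-1.0000)^2 + 0.7500^2 = 7.1250
||T^(-1)||_F = sqrt(7.1250) = 2.6693

2.6693


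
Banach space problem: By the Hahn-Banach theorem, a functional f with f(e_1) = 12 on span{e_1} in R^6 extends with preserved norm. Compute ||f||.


The norm of f is given by ||f|| = sup_{||x||=1} |f(x)|.
On span{e_1}, ||e_1|| = 1, so ||f|| = |f(e_1)| / ||e_1||
= |12| / 1 = 12.0000

12.0000


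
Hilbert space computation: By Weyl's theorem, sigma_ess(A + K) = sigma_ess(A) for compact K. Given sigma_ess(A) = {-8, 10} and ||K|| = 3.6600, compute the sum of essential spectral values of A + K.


By Weyl's theorem, the essential spectrum is invariant under compact perturbations.
sigma_ess(A + K) = sigma_ess(A) = {-8, 10}
Sum = -8 + 10 = 2

2


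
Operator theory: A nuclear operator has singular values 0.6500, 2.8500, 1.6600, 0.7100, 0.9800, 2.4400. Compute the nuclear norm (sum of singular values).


The nuclear norm is the sum of all singular values.
||T||_1 = 0.6500 + 2.8500 + 1.6600 + 0.7100 + 0.9800 + 2.4400
= 9.2900

9.2900


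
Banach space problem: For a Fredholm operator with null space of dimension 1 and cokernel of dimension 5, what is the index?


The Fredholm index is defined as ind(T) = dim(ker T) - dim(coker T)
= 1 - 5
= -4

-4


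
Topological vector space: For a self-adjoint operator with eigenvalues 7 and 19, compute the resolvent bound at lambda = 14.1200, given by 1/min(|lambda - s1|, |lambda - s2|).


dist(14.1200, {7, 19}) = min(|14.1200 - 7|, |14.1200 - 19|)
= min(7.1200, 4.8800) = 4.8800
Resolvent bound = 1/4.8800 = 0.2049

0.2049


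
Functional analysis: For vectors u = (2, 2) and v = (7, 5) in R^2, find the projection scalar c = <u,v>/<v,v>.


Computing <u,v> = 2*7 + 2*5 = 24
Computing <v,v> = 7^2 + 5^2 = 74
Projection coefficient = 24/74 = 0.3243

0.3243


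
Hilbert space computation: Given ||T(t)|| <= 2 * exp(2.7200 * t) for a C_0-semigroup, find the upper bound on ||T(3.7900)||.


||T(3.7900)|| <= 2 * exp(2.7200 * 3.7900)
= 2 * exp(10.3088)
= 2 * 29995.4205
= 59990.8411

59990.8411


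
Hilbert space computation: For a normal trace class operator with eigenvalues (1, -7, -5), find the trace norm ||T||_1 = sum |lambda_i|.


For a normal operator, singular values equal |eigenvalues|.
Trace norm = sum |lambda_i| = 1 + 7 + 5
= 13

13


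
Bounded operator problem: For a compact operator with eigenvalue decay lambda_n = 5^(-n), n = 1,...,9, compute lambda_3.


The eigenvalue formula gives lambda_3 = 1/5^3
= 1/125
= 0.0080

0.0080


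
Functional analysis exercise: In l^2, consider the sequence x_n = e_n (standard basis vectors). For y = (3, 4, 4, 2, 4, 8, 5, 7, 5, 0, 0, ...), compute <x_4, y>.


x_4 = e_4 is the standard basis vector with 1 in position 4.
<x_4, y> = y_4 = 2
As n -> infinity, <x_n, y> -> 0, confirming weak convergence of (x_n) to 0.

2


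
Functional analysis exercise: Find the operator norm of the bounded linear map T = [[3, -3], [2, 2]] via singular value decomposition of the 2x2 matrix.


A^T A = [[13, -5], [-5, 13]]
trace(A^T A) = 26, det(A^T A) = 144
discriminant = 26^2 - 4*144 = 100
Largest eigenvalue of A^T A = (trace + sqrt(disc))/2 = 18.0000
||T|| = sqrt(18.0000) = 4.2426

4.2426


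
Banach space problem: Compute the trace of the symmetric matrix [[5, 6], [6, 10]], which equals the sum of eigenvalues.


For a self-adjoint (symmetric) matrix, the eigenvalues are real.
The sum of eigenvalues equals the trace of the matrix.
trace = 5 + 10 = 15

15


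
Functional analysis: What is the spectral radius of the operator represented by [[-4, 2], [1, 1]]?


For a 2x2 matrix, eigenvalues satisfy lambda^2 - (trace)*lambda + det = 0
trace = -4 + 1 = -3
det = -4*1 - 2*1 = -6
discriminant = (-3)^2 - 4*(-6) = 33
spectral radius = max |eigenvalue| = 4.3723

4.3723


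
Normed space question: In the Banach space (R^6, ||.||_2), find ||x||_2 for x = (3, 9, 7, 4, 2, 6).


The l^2 norm = (sum |x_i|^2)^(1/2)
Sum of 2th powers = 9 + 81 + 49 + 16 + 4 + 36 = 195
||x||_2 = (195)^(1/2) = 13.9642

13.9642


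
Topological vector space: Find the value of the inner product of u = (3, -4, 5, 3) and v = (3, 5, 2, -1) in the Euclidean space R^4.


Computing the standard inner product <u, v> = sum u_i * v_i
= 3*3 + -4*5 + 5*2 + 3*-1
= 9 + -20 + 10 + -3
= -4

-4


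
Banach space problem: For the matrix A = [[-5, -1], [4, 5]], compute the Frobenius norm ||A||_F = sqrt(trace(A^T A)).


||A||_F^2 = sum a_ij^2
= (-5)^2 + (-1)^2 + 4^2 + 5^2
= 25 + 1 + 16 + 25 = 67
||A||_F = sqrt(67) = 8.1854

8.1854


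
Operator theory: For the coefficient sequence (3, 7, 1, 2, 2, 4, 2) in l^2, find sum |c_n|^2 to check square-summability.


sum |c_n|^2 = 3^2 + 7^2 + 1^2 + 2^2 + 2^2 + 4^2 + 2^2
= 9 + 49 + 1 + 4 + 4 + 16 + 4
= 87

87


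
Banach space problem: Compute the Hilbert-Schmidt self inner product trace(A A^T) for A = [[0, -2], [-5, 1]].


trace(A * A^T) = sum of squares of all entries
= 0^2 + (-2)^2 + (-5)^2 + 1^2
= 0 + 4 + 25 + 1
= 30

30


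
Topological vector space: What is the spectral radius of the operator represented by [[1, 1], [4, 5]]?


For a 2x2 matrix, eigenvalues satisfy lambda^2 - (trace)*lambda + det = 0
trace = 1 + 5 = 6
det = 1*5 - 1*4 = 1
discriminant = 6^2 - 4*(1) = 32
spectral radius = max |eigenvalue| = 5.8284

5.8284


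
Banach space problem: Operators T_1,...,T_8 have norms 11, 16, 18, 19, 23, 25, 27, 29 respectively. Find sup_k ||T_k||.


By the Uniform Boundedness Principle, the supremum of norms is finite.
sup_k ||T_k|| = max(11, 16, 18, 19, 23, 25, 27, 29) = 29

29


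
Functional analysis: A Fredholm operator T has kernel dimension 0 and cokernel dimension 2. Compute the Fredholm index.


The Fredholm index is defined as ind(T) = dim(ker T) - dim(coker T)
= 0 - 2
= -2

-2


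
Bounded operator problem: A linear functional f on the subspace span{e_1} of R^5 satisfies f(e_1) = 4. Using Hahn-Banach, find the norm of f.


The norm of f is given by ||f|| = sup_{||x||=1} |f(x)|.
On span{e_1}, ||e_1|| = 1, so ||f|| = |f(e_1)| / ||e_1||
= |4| / 1 = 4.0000

4.0000


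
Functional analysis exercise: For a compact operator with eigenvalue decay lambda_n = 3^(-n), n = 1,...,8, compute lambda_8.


The eigenvalue formula gives lambda_8 = 1/3^8
= 1/6561
= 1.5242e-04

1.5242e-04


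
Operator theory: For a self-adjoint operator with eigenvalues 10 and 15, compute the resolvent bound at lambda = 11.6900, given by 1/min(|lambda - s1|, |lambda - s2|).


dist(11.6900, {10, 15}) = min(|11.6900 - 10|, |11.6900 - 15|)
= min(1.6900, 3.3100) = 1.6900
Resolvent bound = 1/1.6900 = 0.5917

0.5917


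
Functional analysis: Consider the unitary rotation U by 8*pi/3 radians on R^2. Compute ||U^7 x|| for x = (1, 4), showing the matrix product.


U is a rotation by theta = 8*pi/3
U^7 = rotation by 7*theta = 56*pi/3 = 2*pi/3 (mod 2*pi)
cos(2*pi/3) = -0.5000, sin(2*pi/3) = 0.8660
U^7 x = (-0.5000 * 1 - 0.8660 * 4, 0.8660 * 1 + -0.5000 * 4)
= (-3.9641, -1.1340)
||U^7 x|| = sqrt((-3.9641)^2 + (-1.1340)^2) = sqrt(17.0000) = 4.1231

4.1231


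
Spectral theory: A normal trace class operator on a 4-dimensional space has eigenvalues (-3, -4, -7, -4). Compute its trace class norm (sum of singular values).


For a normal operator, singular values equal |eigenvalues|.
Trace norm = sum |lambda_i| = 3 + 4 + 7 + 4
= 18

18


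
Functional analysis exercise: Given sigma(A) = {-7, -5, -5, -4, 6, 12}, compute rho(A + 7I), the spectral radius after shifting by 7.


Spectrum of A + 7I = {0, 2, 2, 3, 13, 19}
Spectral radius = max |lambda| over the shifted spectrum
= max(0, 2, 2, 3, 13, 19) = 19

19


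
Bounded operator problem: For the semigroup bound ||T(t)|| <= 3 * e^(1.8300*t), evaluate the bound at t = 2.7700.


||T(2.7700)|| <= 3 * exp(1.8300 * 2.7700)
= 3 * exp(5.0691)
= 3 * 159.0311
= 477.0934

477.0934


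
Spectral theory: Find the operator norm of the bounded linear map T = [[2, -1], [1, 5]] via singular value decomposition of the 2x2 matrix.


A^T A = [[5, 3], [3, 26]]
trace(A^T A) = 31, det(A^T A) = 121
discriminant = 31^2 - 4*121 = 477
Largest eigenvalue of A^T A = (trace + sqrt(disc))/2 = 26.4202
||T|| = sqrt(26.4202) = 5.1401

5.1401


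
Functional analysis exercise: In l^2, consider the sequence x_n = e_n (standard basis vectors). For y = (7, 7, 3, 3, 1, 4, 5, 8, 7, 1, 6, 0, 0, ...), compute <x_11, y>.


x_11 = e_11 is the standard basis vector with 1 in position 11.
<x_11, y> = y_11 = 6
As n -> infinity, <x_n, y> -> 0, confirming weak convergence of (x_n) to 0.

6


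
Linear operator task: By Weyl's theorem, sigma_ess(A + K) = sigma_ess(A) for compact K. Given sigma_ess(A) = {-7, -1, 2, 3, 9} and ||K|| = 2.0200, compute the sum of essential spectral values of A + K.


By Weyl's theorem, the essential spectrum is invariant under compact perturbations.
sigma_ess(A + K) = sigma_ess(A) = {-7, -1, 2, 3, 9}
Sum = -7 + -1 + 2 + 3 + 9 = 6

6


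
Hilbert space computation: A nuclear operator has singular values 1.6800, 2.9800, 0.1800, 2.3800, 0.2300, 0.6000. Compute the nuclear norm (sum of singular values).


The nuclear norm is the sum of all singular values.
||T||_1 = 1.6800 + 2.9800 + 0.1800 + 2.3800 + 0.2300 + 0.6000
= 8.0500

8.0500


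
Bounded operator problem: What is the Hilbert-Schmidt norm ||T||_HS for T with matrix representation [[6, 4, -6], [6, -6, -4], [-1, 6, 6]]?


The Hilbert-Schmidt norm is sqrt(sum of squares of all entries).
Sum of squares = 6^2 + 4^2 + (-6)^2 + 6^2 + (-6)^2 + (-4)^2 + (-1)^2 + 6^2 + 6^2
= 36 + 16 + 36 + 36 + 36 + 16 + 1 + 36 + 36 = 249
||T||_HS = sqrt(249) = 15.7797

15.7797


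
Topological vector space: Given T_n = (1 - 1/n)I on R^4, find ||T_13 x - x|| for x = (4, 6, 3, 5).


T_13 x - x = (1 - 1/13)x - x = -x/13
||x|| = sqrt(86) = 9.2736
||T_13 x - x|| = ||x||/13 = 9.2736/13 = 0.7134

0.7134


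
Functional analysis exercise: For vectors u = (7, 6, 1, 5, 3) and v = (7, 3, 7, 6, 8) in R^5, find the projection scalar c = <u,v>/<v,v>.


Computing <u,v> = 7*7 + 6*3 + 1*7 + 5*6 + 3*8 = 128
Computing <v,v> = 7^2 + 3^2 + 7^2 + 6^2 + 8^2 = 207
Projection coefficient = 128/207 = 0.6184

0.6184


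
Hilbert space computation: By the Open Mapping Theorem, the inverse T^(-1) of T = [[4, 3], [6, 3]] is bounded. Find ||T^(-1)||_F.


det(T) = 4*3 - 3*6 = -6
T^(-1) = (1/-6) * [[3, -3], [-6, 4]] = [[-0.5000, 0.5000], [1.0000, -0.6667]]
||T^(-1)||_F^2 = (-0.5000)^2 + 0.5000^2 + 1.0000^2 + (-0.6667)^2 = 1.9444
||T^(-1)||_F = sqrt(1.9444) = 1.3944

1.3944


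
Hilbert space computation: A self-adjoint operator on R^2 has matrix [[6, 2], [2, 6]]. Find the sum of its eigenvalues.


For a self-adjoint (symmetric) matrix, the eigenvalues are real.
The sum of eigenvalues equals the trace of the matrix.
trace = 6 + 6 = 12

12


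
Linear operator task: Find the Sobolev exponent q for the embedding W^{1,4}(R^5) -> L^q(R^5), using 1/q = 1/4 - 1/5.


Using the Sobolev embedding formula: 1/q = 1/p - k/n
1/q = 1/4 - 1/5 = 1/20
q = 1/(1/20) = 20

20.0000


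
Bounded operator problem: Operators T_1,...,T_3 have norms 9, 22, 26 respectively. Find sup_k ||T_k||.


By the Uniform Boundedness Principle, the supremum of norms is finite.
sup_k ||T_k|| = max(9, 22, 26) = 26

26


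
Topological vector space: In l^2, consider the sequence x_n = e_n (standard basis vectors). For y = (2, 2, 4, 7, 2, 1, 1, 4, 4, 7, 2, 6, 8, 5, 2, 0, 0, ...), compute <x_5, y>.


x_5 = e_5 is the standard basis vector with 1 in position 5.
<x_5, y> = y_5 = 2
As n -> infinity, <x_n, y> -> 0, confirming weak convergence of (x_n) to 0.

2


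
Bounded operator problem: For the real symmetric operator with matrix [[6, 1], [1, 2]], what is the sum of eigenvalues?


For a self-adjoint (symmetric) matrix, the eigenvalues are real.
The sum of eigenvalues equals the trace of the matrix.
trace = 6 + 2 = 8

8


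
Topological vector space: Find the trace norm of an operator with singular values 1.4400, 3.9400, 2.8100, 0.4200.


The nuclear norm is the sum of all singular values.
||T||_1 = 1.4400 + 3.9400 + 2.8100 + 0.4200
= 8.6100

8.6100


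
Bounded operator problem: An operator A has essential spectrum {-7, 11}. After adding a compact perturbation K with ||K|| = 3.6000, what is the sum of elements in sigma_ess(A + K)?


By Weyl's theorem, the essential spectrum is invariant under compact perturbations.
sigma_ess(A + K) = sigma_ess(A) = {-7, 11}
Sum = -7 + 11 = 4

4


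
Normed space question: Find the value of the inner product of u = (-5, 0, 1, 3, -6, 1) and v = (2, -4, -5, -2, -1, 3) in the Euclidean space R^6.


Computing the standard inner product <u, v> = sum u_i * v_i
= -5*2 + 0*-4 + 1*-5 + 3*-2 + -6*-1 + 1*3
= -10 + 0 + -5 + -6 + 6 + 3
= -12

-12


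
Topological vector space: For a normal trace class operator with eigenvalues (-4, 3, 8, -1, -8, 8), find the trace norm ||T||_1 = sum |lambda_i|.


For a normal operator, singular values equal |eigenvalues|.
Trace norm = sum |lambda_i| = 4 + 3 + 8 + 1 + 8 + 8
= 32

32


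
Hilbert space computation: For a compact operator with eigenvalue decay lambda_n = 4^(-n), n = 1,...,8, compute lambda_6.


The eigenvalue formula gives lambda_6 = 1/4^6
= 1/4096
= 2.4414e-04

2.4414e-04


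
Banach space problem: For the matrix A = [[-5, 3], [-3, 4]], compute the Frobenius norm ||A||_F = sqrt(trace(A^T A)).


||A||_F^2 = sum a_ij^2
= (-5)^2 + 3^2 + (-3)^2 + 4^2
= 25 + 9 + 9 + 16 = 59
||A||_F = sqrt(59) = 7.6811

7.6811


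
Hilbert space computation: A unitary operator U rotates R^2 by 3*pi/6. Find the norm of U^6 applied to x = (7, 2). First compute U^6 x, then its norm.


U is a rotation by theta = 3*pi/6
U^6 = rotation by 6*theta = 18*pi/6 = 6*pi/6 (mod 2*pi)
cos(6*pi/6) = -1.0000, sin(6*pi/6) = 0.0000
U^6 x = (-1.0000 * 7 - 0.0000 * 2, 0.0000 * 7 + -1.0000 * 2)
= (-7.0000, -2.0000)
||U^6 x|| = sqrt((-7.0000)^2 + (-2.0000)^2) = sqrt(53.0000) = 7.2801

7.2801


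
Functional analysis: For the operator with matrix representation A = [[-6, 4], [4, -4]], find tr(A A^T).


trace(A * A^T) = sum of squares of all entries
= (-6)^2 + 4^2 + 4^2 + (-4)^2
= 36 + 16 + 16 + 16
= 84

84


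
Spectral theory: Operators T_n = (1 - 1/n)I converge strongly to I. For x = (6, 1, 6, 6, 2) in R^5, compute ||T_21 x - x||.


T_21 x - x = (1 - 1/21)x - x = -x/21
||x|| = sqrt(113) = 10.6301
||T_21 x - x|| = ||x||/21 = 10.6301/21 = 0.5062

0.5062


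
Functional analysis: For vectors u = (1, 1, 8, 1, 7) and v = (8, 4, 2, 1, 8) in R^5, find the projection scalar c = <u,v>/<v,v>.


Computing <u,v> = 1*8 + 1*4 + 8*2 + 1*1 + 7*8 = 85
Computing <v,v> = 8^2 + 4^2 + 2^2 + 1^2 + 8^2 = 149
Projection coefficient = 85/149 = 0.5705

0.5705


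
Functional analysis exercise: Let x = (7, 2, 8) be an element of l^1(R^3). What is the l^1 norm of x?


The l^1 norm equals the sum of absolute values of all components.
||x||_1 = 7 + 2 + 8
= 17

17.0000


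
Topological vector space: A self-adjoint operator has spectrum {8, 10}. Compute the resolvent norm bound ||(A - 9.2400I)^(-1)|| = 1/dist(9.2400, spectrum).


dist(9.2400, {8, 10}) = min(|9.2400 - 8|, |9.2400 - 10|)
= min(1.2400, 0.7600) = 0.7600
Resolvent bound = 1/0.7600 = 1.3158

1.3158


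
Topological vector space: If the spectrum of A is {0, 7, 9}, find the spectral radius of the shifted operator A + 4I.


Spectrum of A + 4I = {4, 11, 13}
Spectral radius = max |lambda| over the shifted spectrum
= max(4, 11, 13) = 13

13


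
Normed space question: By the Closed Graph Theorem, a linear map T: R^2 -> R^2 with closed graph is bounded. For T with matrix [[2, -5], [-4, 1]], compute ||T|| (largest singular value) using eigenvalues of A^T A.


A^T A = [[20, -14], [-14, 26]]
trace(A^T A) = 46, det(A^T A) = 324
discriminant = 46^2 - 4*324 = 820
Largest eigenvalue of A^T A = (trace + sqrt(disc))/2 = 37.3178
||T|| = sqrt(37.3178) = 6.1088

6.1088


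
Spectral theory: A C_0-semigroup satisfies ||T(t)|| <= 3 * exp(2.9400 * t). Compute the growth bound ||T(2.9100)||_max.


||T(2.9100)|| <= 3 * exp(2.9400 * 2.9100)
= 3 * exp(8.5554)
= 3 * 5194.7304
= 15584.1911

15584.1911


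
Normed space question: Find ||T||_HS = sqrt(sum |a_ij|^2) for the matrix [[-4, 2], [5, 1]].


The Hilbert-Schmidt norm is sqrt(sum of squares of all entries).
Sum of squares = (-4)^2 + 2^2 + 5^2 + 1^2
= 16 + 4 + 25 + 1 = 46
||T||_HS = sqrt(46) = 6.7823

6.7823


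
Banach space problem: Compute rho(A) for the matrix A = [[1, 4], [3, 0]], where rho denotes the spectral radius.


For a 2x2 matrix, eigenvalues satisfy lambda^2 - (trace)*lambda + det = 0
trace = 1 + 0 = 1
det = 1*0 - 4*3 = -12
discriminant = 1^2 - 4*(-12) = 49
spectral radius = max |eigenvalue| = 4.0000

4.0000


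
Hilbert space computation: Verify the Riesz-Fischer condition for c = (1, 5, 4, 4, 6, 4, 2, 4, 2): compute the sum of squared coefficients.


sum |c_n|^2 = 1^2 + 5^2 + 4^2 + 4^2 + 6^2 + 4^2 + 2^2 + 4^2 + 2^2
= 1 + 25 + 16 + 16 + 36 + 16 + 4 + 16 + 4
= 134

134


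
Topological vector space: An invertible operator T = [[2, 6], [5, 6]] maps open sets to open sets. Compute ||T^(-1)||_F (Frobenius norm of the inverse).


det(T) = 2*6 - 6*5 = -18
T^(-1) = (1/-18) * [[6, -6], [-5, 2]] = [[-0.3333, 0.3333], [0.2778, -0.1111]]
||T^(-1)||_F^2 = (-0.3333)^2 + 0.3333^2 + 0.2778^2 + (-0.1111)^2 = 0.3117
||T^(-1)||_F = sqrt(0.3117) = 0.5583

0.5583


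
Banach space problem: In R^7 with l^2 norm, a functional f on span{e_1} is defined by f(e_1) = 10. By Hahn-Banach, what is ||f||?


The norm of f is given by ||f|| = sup_{||x||=1} |f(x)|.
On span{e_1}, ||e_1|| = 1, so ||f|| = |f(e_1)| / ||e_1||
= |10| / 1 = 10.0000

10.0000


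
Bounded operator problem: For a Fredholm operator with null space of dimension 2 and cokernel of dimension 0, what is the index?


The Fredholm index is defined as ind(T) = dim(ker T) - dim(coker T)
= 2 - 0
= 2

2


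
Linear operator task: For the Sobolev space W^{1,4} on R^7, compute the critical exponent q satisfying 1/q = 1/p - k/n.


Using the Sobolev embedding formula: 1/q = 1/p - k/n
1/q = 1/4 - 1/7 = 3/28
q = 1/(3/28) = 28/3 = 9.3333

9.3333


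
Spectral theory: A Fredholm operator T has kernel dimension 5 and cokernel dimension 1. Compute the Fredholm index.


The Fredholm index is defined as ind(T) = dim(ker T) - dim(coker T)
= 5 - 1
= 4

4


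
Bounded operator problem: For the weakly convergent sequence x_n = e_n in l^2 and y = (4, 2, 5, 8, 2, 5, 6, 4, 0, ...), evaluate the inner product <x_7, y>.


x_7 = e_7 is the standard basis vector with 1 in position 7.
<x_7, y> = y_7 = 6
As n -> infinity, <x_n, y> -> 0, confirming weak convergence of (x_n) to 0.

6


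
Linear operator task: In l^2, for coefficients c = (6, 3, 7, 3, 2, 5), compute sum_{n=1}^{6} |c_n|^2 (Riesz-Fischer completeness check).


sum |c_n|^2 = 6^2 + 3^2 + 7^2 + 3^2 + 2^2 + 5^2
= 36 + 9 + 49 + 9 + 4 + 25
= 132

132


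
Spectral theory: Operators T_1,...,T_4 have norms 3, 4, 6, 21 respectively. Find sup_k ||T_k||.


By the Uniform Boundedness Principle, the supremum of norms is finite.
sup_k ||T_k|| = max(3, 4, 6, 21) = 21

21


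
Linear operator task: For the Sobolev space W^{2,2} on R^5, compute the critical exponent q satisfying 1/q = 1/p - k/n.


Using the Sobolev embedding formula: 1/q = 1/p - k/n
1/q = 1/2 - 2/5 = 1/10
q = 1/(1/10) = 10

10.0000


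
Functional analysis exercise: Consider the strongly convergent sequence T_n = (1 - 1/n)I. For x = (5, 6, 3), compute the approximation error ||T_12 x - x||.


T_12 x - x = (1 - 1/12)x - x = -x/12
||x|| = sqrt(70) = 8.3666
||T_12 x - x|| = ||x||/12 = 8.3666/12 = 0.6972

0.6972


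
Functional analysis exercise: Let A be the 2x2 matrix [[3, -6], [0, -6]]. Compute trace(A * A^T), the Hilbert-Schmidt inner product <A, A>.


trace(A * A^T) = sum of squares of all entries
= 3^2 + (-6)^2 + 0^2 + (-6)^2
= 9 + 36 + 0 + 36
= 81

81


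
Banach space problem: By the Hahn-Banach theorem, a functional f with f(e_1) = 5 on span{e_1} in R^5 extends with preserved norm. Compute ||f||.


The norm of f is given by ||f|| = sup_{||x||=1} |f(x)|.
On span{e_1}, ||e_1|| = 1, so ||f|| = |f(e_1)| / ||e_1||
= |5| / 1 = 5.0000

5.0000


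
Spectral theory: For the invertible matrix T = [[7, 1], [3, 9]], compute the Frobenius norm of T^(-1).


det(T) = 7*9 - 1*3 = 60
T^(-1) = (1/60) * [[9, -1], [-3, 7]] = [[0.1500, -0.0167], [-0.0500, 0.1167]]
||T^(-1)||_F^2 = 0.1500^2 + (-0.0167)^2 + (-0.0500)^2 + 0.1167^2 = 0.0389
||T^(-1)||_F = sqrt(0.0389) = 0.1972

0.1972


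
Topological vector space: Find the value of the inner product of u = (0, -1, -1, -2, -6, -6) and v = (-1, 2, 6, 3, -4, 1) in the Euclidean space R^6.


Computing the standard inner product <u, v> = sum u_i * v_i
= 0*-1 + -1*2 + -1*6 + -2*3 + -6*-4 + -6*1
= 0 + -2 + -6 + -6 + 24 + -6
= 4

4


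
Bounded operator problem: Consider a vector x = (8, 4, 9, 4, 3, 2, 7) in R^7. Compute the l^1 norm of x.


The l^1 norm equals the sum of absolute values of all components.
||x||_1 = 8 + 4 + 9 + 4 + 3 + 2 + 7
= 37

37.0000


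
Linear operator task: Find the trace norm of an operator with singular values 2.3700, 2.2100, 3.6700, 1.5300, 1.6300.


The nuclear norm is the sum of all singular values.
||T||_1 = 2.3700 + 2.2100 + 3.6700 + 1.5300 + 1.6300
= 11.4100

11.4100


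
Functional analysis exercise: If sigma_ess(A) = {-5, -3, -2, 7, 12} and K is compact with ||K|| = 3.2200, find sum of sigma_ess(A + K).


By Weyl's theorem, the essential spectrum is invariant under compact perturbations.
sigma_ess(A + K) = sigma_ess(A) = {-5, -3, -2, 7, 12}
Sum = -5 + -3 + -2 + 7 + 12 = 9

9


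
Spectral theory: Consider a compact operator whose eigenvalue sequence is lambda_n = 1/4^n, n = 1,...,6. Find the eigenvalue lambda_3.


The eigenvalue formula gives lambda_3 = 1/4^3
= 1/64
= 0.0156

0.0156


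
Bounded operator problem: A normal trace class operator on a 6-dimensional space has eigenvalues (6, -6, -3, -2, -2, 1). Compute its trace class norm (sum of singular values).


For a normal operator, singular values equal |eigenvalues|.
Trace norm = sum |lambda_i| = 6 + 6 + 3 + 2 + 2 + 1
= 20

20


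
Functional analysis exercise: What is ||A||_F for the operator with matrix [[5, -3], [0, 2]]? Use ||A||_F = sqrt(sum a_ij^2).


||A||_F^2 = sum a_ij^2
= 5^2 + (-3)^2 + 0^2 + 2^2
= 25 + 9 + 0 + 4 = 38
||A||_F = sqrt(38) = 6.1644

6.1644


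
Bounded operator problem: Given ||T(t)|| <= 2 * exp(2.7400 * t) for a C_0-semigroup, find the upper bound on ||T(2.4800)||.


||T(2.4800)|| <= 2 * exp(2.7400 * 2.4800)
= 2 * exp(6.7952)
= 2 * 893.5480
= 1787.0959

1787.0959


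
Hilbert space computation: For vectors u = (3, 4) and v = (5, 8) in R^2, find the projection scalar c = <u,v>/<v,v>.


Computing <u,v> = 3*5 + 4*8 = 47
Computing <v,v> = 5^2 + 8^2 = 89
Projection coefficient = 47/89 = 0.5281

0.5281


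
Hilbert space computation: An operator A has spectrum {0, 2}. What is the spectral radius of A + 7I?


Spectrum of A + 7I = {7, 9}
Spectral radius = max |lambda| over the shifted spectrum
= max(7, 9) = 9

9


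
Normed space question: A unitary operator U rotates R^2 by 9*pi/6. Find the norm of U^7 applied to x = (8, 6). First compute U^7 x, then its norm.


U is a rotation by theta = 9*pi/6
U^7 = rotation by 7*theta = 63*pi/6 = 3*pi/6 (mod 2*pi)
cos(3*pi/6) = 0.0000, sin(3*pi/6) = 1.0000
U^7 x = (0.0000 * 8 - 1.0000 * 6, 1.0000 * 8 + 0.0000 * 6)
= (-6.0000, 8.0000)
||U^7 x|| = sqrt((-6.0000)^2 + 8.0000^2) = sqrt(100.0000) = 10.0000

10.0000


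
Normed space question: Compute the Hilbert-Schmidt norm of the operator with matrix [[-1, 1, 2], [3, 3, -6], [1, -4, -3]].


The Hilbert-Schmidt norm is sqrt(sum of squares of all entries).
Sum of squares = (-1)^2 + 1^2 + 2^2 + 3^2 + 3^2 + (-6)^2 + 1^2 + (-4)^2 + (-3)^2
= 1 + 1 + 4 + 9 + 9 + 36 + 1 + 16 + 9 = 86
||T||_HS = sqrt(86) = 9.2736

9.2736


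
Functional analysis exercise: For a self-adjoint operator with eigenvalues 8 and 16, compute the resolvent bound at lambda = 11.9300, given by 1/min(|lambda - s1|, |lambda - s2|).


dist(11.9300, {8, 16}) = min(|11.9300 - 8|, |11.9300 - 16|)
= min(3.9300, 4.0700) = 3.9300
Resolvent bound = 1/3.9300 = 0.2545

0.2545


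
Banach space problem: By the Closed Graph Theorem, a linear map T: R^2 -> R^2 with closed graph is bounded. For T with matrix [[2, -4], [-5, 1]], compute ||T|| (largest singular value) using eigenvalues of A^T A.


A^T A = [[29, -13], [-13, 17]]
trace(A^T A) = 46, det(A^T A) = 324
discriminant = 46^2 - 4*324 = 820
Largest eigenvalue of A^T A = (trace + sqrt(disc))/2 = 37.3178
||T|| = sqrt(37.3178) = 6.1088

6.1088


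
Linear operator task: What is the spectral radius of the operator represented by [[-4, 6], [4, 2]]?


For a 2x2 matrix, eigenvalues satisfy lambda^2 - (trace)*lambda + det = 0
trace = -4 + 2 = -2
det = -4*2 - 6*4 = -32
discriminant = (-2)^2 - 4*(-32) = 132
spectral radius = max |eigenvalue| = 6.7446

6.7446


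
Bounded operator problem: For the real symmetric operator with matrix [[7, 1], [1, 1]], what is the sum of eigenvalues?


For a self-adjoint (symmetric) matrix, the eigenvalues are real.
The sum of eigenvalues equals the trace of the matrix.
trace = 7 + 1 = 8

8


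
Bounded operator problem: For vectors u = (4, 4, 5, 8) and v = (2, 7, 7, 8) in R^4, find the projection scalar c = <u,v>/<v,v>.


Computing <u,v> = 4*2 + 4*7 + 5*7 + 8*8 = 135
Computing <v,v> = 2^2 + 7^2 + 7^2 + 8^2 = 166
Projection coefficient = 135/166 = 0.8133

0.8133


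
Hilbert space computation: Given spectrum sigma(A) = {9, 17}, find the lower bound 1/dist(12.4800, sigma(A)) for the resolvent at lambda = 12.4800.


dist(12.4800, {9, 17}) = min(|12.4800 - 9|, |12.4800 - 17|)
= min(3.4800, 4.5200) = 3.4800
Resolvent bound = 1/3.4800 = 0.2874

0.2874


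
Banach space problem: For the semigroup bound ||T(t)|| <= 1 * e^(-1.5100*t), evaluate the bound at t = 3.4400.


||T(3.4400)|| <= 1 * exp(-1.5100 * 3.4400)
= 1 * exp(-5.1944)
= 1 * 0.0055
= 0.0055

0.0055


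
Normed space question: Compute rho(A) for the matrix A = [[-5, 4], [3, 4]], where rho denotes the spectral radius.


For a 2x2 matrix, eigenvalues satisfy lambda^2 - (trace)*lambda + det = 0
trace = -5 + 4 = -1
det = -5*4 - 4*3 = -32
discriminant = (-1)^2 - 4*(-32) = 129
spectral radius = max |eigenvalue| = 6.1789

6.1789


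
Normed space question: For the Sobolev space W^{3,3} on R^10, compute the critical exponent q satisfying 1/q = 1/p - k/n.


Using the Sobolev embedding formula: 1/q = 1/p - k/n
1/q = 1/3 - 3/10 = 1/30
q = 1/(1/30) = 30

30.0000


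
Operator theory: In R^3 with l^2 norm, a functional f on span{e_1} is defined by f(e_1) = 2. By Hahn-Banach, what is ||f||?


The norm of f is given by ||f|| = sup_{||x||=1} |f(x)|.
On span{e_1}, ||e_1|| = 1, so ||f|| = |f(e_1)| / ||e_1||
= |2| / 1 = 2.0000

2.0000


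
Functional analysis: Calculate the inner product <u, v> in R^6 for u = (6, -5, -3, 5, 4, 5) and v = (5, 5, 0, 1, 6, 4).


Computing the standard inner product <u, v> = sum u_i * v_i
= 6*5 + -5*5 + -3*0 + 5*1 + 4*6 + 5*4
= 30 + -25 + 0 + 5 + 24 + 20
= 54

54


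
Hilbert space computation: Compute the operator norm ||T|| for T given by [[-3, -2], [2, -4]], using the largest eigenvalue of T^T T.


A^T A = [[13, -2], [-2, 20]]
trace(A^T A) = 33, det(A^T A) = 256
discriminant = 33^2 - 4*256 = 65
Largest eigenvalue of A^T A = (trace + sqrt(disc))/2 = 20.5311
||T|| = sqrt(20.5311) = 4.5311

4.5311


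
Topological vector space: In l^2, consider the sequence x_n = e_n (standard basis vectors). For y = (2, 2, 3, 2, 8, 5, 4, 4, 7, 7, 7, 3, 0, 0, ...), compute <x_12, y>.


x_12 = e_12 is the standard basis vector with 1 in position 12.
<x_12, y> = y_12 = 3
As n -> infinity, <x_n, y> -> 0, confirming weak convergence of (x_n) to 0.

3


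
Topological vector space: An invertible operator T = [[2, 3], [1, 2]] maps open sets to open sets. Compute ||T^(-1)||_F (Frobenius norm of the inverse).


det(T) = 2*2 - 3*1 = 1
T^(-1) = (1/1) * [[2, -3], [-1, 2]] = [[2.0000, -3.0000], [-1.0000, 2.0000]]
||T^(-1)||_F^2 = 2.0000^2 + (-3.0000)^2 + (-1.0000)^2 + 2.0000^2 = 18.0000
||T^(-1)||_F = sqrt(18.0000) = 4.2426

4.2426


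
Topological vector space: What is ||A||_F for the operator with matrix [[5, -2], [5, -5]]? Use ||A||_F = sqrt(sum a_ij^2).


||A||_F^2 = sum a_ij^2
= 5^2 + (-2)^2 + 5^2 + (-5)^2
= 25 + 4 + 25 + 25 = 79
||A||_F = sqrt(79) = 8.8882

8.8882


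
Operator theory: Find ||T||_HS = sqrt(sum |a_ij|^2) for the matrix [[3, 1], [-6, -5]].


The Hilbert-Schmidt norm is sqrt(sum of squares of all entries).
Sum of squares = 3^2 + 1^2 + (-6)^2 + (-5)^2
= 9 + 1 + 36 + 25 = 71
||T||_HS = sqrt(71) = 8.4261

8.4261


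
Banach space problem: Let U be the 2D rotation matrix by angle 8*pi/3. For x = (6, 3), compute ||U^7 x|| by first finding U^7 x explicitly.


U is a rotation by theta = 8*pi/3
U^7 = rotation by 7*theta = 56*pi/3 = 2*pi/3 (mod 2*pi)
cos(2*pi/3) = -0.5000, sin(2*pi/3) = 0.8660
U^7 x = (-0.5000 * 6 - 0.8660 * 3, 0.8660 * 6 + -0.5000 * 3)
= (-5.5981, 3.6962)
||U^7 x|| = sqrt((-5.5981)^2 + 3.6962^2) = sqrt(45.0000) = 6.7082

6.7082


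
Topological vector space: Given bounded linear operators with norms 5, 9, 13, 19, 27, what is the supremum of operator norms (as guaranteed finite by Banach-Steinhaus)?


By the Uniform Boundedness Principle, the supremum of norms is finite.
sup_k ||T_k|| = max(5, 9, 13, 19, 27) = 27

27


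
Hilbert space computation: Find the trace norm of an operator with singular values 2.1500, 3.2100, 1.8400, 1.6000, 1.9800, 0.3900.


The nuclear norm is the sum of all singular values.
||T||_1 = 2.1500 + 3.2100 + 1.8400 + 1.6000 + 1.9800 + 0.3900
= 11.1700

11.1700


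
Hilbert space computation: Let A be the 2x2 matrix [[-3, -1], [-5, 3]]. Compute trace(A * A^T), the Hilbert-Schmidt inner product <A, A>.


trace(A * A^T) = sum of squares of all entries
= (-3)^2 + (-1)^2 + (-5)^2 + 3^2
= 9 + 1 + 25 + 9
= 44

44


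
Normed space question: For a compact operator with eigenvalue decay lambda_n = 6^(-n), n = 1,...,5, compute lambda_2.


The eigenvalue formula gives lambda_2 = 1/6^2
= 1/36
= 0.0278

0.0278


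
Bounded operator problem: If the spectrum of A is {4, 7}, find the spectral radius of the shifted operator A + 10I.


Spectrum of A + 10I = {14, 17}
Spectral radius = max |lambda| over the shifted spectrum
= max(14, 17) = 17

17


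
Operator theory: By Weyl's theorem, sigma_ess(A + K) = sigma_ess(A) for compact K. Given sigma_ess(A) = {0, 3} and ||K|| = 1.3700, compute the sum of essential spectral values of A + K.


By Weyl's theorem, the essential spectrum is invariant under compact perturbations.
sigma_ess(A + K) = sigma_ess(A) = {0, 3}
Sum = 0 + 3 = 3

3


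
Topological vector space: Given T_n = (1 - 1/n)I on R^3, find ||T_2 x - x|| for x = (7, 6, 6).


T_2 x - x = (1 - 1/2)x - x = -x/2
||x|| = sqrt(121) = 11.0000
||T_2 x - x|| = ||x||/2 = 11.0000/2 = 5.5000

5.5000


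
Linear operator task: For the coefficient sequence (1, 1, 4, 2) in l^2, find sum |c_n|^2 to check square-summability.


sum |c_n|^2 = 1^2 + 1^2 + 4^2 + 2^2
= 1 + 1 + 16 + 4
= 22

22


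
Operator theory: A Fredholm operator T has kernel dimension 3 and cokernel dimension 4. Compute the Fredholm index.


The Fredholm index is defined as ind(T) = dim(ker T) - dim(coker T)
= 3 - 4
= -1

-1


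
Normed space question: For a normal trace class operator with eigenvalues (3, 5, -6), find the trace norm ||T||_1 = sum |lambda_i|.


For a normal operator, singular values equal |eigenvalues|.
Trace norm = sum |lambda_i| = 3 + 5 + 6
= 14

14


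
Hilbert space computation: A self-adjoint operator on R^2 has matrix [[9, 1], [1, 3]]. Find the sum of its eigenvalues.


For a self-adjoint (symmetric) matrix, the eigenvalues are real.
The sum of eigenvalues equals the trace of the matrix.
trace = 9 + 3 = 12

12


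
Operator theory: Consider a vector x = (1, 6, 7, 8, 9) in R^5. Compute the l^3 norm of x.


The l^3 norm = (sum |x_i|^3)^(1/3)
Sum of 3th powers = 1 + 216 + 343 + 512 + 729 = 1801
||x||_3 = (1801)^(1/3) = 12.1667

12.1667


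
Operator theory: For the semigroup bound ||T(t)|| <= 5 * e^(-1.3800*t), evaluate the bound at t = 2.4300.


||T(2.4300)|| <= 5 * exp(-1.3800 * 2.4300)
= 5 * exp(-3.3534)
= 5 * 0.0350
= 0.1748

0.1748


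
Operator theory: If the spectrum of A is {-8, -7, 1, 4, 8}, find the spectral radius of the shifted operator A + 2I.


Spectrum of A + 2I = {-6, -5, 3, 6, 10}
Spectral radius = max |lambda| over the shifted spectrum
= max(6, 5, 3, 6, 10) = 10

10


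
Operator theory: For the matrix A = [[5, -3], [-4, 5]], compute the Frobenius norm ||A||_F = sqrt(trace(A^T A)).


||A||_F^2 = sum a_ij^2
= 5^2 + (-3)^2 + (-4)^2 + 5^2
= 25 + 9 + 16 + 25 = 75
||A||_F = sqrt(75) = 8.6603

8.6603


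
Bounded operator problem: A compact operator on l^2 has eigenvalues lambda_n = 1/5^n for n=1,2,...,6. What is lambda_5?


The eigenvalue formula gives lambda_5 = 1/5^5
= 1/3125
= 3.2000e-04

3.2000e-04


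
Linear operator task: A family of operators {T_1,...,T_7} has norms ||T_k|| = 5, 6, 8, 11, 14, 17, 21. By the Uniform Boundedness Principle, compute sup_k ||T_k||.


By the Uniform Boundedness Principle, the supremum of norms is finite.
sup_k ||T_k|| = max(5, 6, 8, 11, 14, 17, 21) = 21

21


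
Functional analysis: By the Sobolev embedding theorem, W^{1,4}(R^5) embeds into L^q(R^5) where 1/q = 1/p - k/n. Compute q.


Using the Sobolev embedding formula: 1/q = 1/p - k/n
1/q = 1/4 - 1/5 = 1/20
q = 1/(1/20) = 20

20.0000


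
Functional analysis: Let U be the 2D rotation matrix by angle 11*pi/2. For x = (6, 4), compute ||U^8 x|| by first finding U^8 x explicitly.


U is a rotation by theta = 11*pi/2
U^8 = rotation by 8*theta = 88*pi/2 = 0*pi/2 (mod 2*pi)
cos(0*pi/2) = 1.0000, sin(0*pi/2) = 0.0000
U^8 x = (1.0000 * 6 - 0.0000 * 4, 0.0000 * 6 + 1.0000 * 4)
= (6.0000, 4.0000)
||U^8 x|| = sqrt(6.0000^2 + 4.0000^2) = sqrt(52.0000) = 7.2111

7.2111


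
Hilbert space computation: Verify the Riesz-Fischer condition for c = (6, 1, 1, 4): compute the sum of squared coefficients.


sum |c_n|^2 = 6^2 + 1^2 + 1^2 + 4^2
= 36 + 1 + 1 + 16
= 54

54


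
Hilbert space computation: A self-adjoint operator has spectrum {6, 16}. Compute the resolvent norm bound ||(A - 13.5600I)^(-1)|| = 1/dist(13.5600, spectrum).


dist(13.5600, {6, 16}) = min(|13.5600 - 6|, |13.5600 - 16|)
= min(7.5600, 2.4400) = 2.4400
Resolvent bound = 1/2.4400 = 0.4098

0.4098


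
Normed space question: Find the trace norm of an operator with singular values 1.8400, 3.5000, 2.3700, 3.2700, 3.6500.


The nuclear norm is the sum of all singular values.
||T||_1 = 1.8400 + 3.5000 + 2.3700 + 3.2700 + 3.6500
= 14.6300

14.6300


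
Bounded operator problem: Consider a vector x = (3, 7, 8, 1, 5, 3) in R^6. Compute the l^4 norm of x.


The l^4 norm = (sum |x_i|^4)^(1/4)
Sum of 4th powers = 81 + 2401 + 4096 + 1 + 625 + 81 = 7285
||x||_4 = (7285)^(1/4) = 9.2386

9.2386


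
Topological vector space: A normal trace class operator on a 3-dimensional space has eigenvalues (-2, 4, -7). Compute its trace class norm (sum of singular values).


For a normal operator, singular values equal |eigenvalues|.
Trace norm = sum |lambda_i| = 2 + 4 + 7
= 13

13


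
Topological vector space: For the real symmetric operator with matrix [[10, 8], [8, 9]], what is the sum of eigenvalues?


For a self-adjoint (symmetric) matrix, the eigenvalues are real.
The sum of eigenvalues equals the trace of the matrix.
trace = 10 + 9 = 19

19


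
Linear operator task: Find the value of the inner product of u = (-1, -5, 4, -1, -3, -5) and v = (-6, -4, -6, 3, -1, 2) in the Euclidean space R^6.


Computing the standard inner product <u, v> = sum u_i * v_i
= -1*-6 + -5*-4 + 4*-6 + -1*3 + -3*-1 + -5*2
= 6 + 20 + -24 + -3 + 3 + -10
= -8

-8


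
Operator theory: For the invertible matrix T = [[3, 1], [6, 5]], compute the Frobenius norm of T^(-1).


det(T) = 3*5 - 1*6 = 9
T^(-1) = (1/9) * [[5, -1], [-6, 3]] = [[0.5556, -0.1111], [-0.6667, 0.3333]]
||T^(-1)||_F^2 = 0.5556^2 + (-0.1111)^2 + (-0.6667)^2 + 0.3333^2 = 0.8765
||T^(-1)||_F = sqrt(0.8765) = 0.9362

0.9362


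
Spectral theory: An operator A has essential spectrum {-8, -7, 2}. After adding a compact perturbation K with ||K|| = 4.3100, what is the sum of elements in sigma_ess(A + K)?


By Weyl's theorem, the essential spectrum is invariant under compact perturbations.
sigma_ess(A + K) = sigma_ess(A) = {-8, -7, 2}
Sum = -8 + -7 + 2 = -13

-13


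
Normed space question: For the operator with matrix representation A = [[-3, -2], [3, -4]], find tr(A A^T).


trace(A * A^T) = sum of squares of all entries
= (-3)^2 + (-2)^2 + 3^2 + (-4)^2
= 9 + 4 + 9 + 16
= 38

38


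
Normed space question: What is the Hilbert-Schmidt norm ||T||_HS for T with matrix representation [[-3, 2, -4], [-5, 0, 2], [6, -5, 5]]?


The Hilbert-Schmidt norm is sqrt(sum of squares of all entries).
Sum of squares = (-3)^2 + 2^2 + (-4)^2 + (-5)^2 + 0^2 + 2^2 + 6^2 + (-5)^2 + 5^2
= 9 + 4 + 16 + 25 + 0 + 4 + 36 + 25 + 25 = 144
||T||_HS = sqrt(144) = 12.0000

12.0000


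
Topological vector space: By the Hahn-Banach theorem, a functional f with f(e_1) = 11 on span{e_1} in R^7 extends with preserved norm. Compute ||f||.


The norm of f is given by ||f|| = sup_{||x||=1} |f(x)|.
On span{e_1}, ||e_1|| = 1, so ||f|| = |f(e_1)| / ||e_1||
= |11| / 1 = 11.0000

11.0000


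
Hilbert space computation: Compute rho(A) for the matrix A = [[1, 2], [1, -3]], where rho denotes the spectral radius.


For a 2x2 matrix, eigenvalues satisfy lambda^2 - (trace)*lambda + det = 0
trace = 1 + -3 = -2
det = 1*-3 - 2*1 = -5
discriminant = (-2)^2 - 4*(-5) = 24
spectral radius = max |eigenvalue| = 3.4495

3.4495


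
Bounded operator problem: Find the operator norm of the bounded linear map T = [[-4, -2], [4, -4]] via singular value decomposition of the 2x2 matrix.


A^T A = [[32, -8], [-8, 20]]
trace(A^T A) = 52, det(A^T A) = 576
discriminant = 52^2 - 4*576 = 400
Largest eigenvalue of A^T A = (trace + sqrt(disc))/2 = 36.0000
||T|| = sqrt(36.0000) = 6.0000

6.0000
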